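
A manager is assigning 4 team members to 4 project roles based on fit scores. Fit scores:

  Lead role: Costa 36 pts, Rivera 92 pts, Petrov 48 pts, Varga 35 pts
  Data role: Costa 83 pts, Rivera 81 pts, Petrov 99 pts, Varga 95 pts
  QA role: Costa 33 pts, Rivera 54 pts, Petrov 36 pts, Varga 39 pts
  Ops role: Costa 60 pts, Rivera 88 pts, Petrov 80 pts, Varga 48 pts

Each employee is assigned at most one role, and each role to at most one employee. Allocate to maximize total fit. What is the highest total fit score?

Optimal: Costa→QA role (33 pts), Rivera→Lead role (92 pts), Petrov→Ops role (80 pts), Varga→Data role (95 pts) — total 33+92+80+95 = 300 pts.
Row-greedy (each employee in turn takes its best remaining role) gives 294 pts, worse by 6.
Next-best assignment: Costa→Data role, Rivera→Lead role, Petrov→Ops role, Varga→QA role = 294 pts.

Maximum total: 300 pts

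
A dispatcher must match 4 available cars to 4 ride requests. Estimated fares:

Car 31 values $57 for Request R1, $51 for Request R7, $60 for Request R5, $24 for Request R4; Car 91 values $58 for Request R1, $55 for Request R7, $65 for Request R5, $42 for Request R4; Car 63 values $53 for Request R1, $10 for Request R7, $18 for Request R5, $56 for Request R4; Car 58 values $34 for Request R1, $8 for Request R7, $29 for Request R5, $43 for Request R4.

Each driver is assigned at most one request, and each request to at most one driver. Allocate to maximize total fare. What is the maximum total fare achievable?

Treat this as an assignment problem: match each driver to one request.
Optimal: Car 31→Request R7 ($51), Car 91→Request R5 ($65), Car 63→Request R1 ($53), Car 58→Request R4 ($43) — total 51+65+53+43 = $212.
Swapping Car 91↔Car 31 (Car 91→Request R7 $55, Car 31→Request R5 $60) loses 1.

Maximum total: $212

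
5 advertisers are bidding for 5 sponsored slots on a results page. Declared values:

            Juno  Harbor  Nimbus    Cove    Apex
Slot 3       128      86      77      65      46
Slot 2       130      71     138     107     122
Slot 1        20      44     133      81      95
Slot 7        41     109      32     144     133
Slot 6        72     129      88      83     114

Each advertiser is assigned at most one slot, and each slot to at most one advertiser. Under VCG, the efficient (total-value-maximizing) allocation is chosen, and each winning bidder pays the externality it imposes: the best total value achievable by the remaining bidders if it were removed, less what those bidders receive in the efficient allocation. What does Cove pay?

Cove pays $16.

Efficient allocation: Juno→Slot 3 ($128), Harbor→Slot 6 ($129), Nimbus→Slot 1 ($133), Cove→Slot 7 ($144), Apex→Slot 2 ($122); total welfare W = $656.
Cove receives Slot 7 at value $144, so the others get W − 144 = $512.
Without Cove: best allocation of the remaining 4 bidders over all 5 slots is Juno→Slot 3 ($128), Harbor→Slot 6 ($129), Nimbus→Slot 2 ($138), Apex→Slot 7 ($133), total $528.
VCG payment = (others' best without Cove) − (others' welfare with Cove) = 528 − 512 = $16.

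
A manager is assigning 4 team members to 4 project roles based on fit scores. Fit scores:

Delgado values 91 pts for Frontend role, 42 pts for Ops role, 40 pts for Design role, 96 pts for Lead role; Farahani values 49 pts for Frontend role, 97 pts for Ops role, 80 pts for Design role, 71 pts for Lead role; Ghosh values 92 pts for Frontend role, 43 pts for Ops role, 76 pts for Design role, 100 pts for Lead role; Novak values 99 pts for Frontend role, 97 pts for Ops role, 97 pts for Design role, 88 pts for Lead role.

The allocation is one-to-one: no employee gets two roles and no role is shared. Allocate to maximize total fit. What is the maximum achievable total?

Max total: 385 pts

Optimal: Delgado→Frontend role (91 pts), Farahani→Ops role (97 pts), Ghosh→Lead role (100 pts), Novak→Design role (97 pts) — total 91+97+100+97 = 385 pts.
Column-greedy (each role in turn goes to its best remaining employee) gives 368 pts, worse by 17.
Next-best assignment: Delgado→Lead role, Farahani→Ops role, Ghosh→Frontend role, Novak→Design role = 382 pts.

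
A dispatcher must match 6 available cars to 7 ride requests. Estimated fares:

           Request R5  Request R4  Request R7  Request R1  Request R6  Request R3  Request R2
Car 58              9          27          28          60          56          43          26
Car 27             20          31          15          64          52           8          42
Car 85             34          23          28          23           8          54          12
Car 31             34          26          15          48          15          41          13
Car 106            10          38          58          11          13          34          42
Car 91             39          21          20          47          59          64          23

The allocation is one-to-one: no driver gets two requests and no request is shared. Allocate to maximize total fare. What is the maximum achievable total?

Maximum total: $307

This is the linear assignment problem.
Optimal: Car 58→Request R1 ($60), Car 27→Request R2 ($42), Car 85→Request R3 ($54), Car 31→Request R5 ($34), Car 106→Request R7 ($58), Car 91→Request R6 ($59) — total 60+42+54+34+58+59 = $307.
Next-best assignment: Car 58→Request R6, Car 27→Request R1, Car 85→Request R5, Car 31→Request R4, Car 106→Request R7, Car 91→Request R3 = $302.
No other one-to-one assignment exceeds $307.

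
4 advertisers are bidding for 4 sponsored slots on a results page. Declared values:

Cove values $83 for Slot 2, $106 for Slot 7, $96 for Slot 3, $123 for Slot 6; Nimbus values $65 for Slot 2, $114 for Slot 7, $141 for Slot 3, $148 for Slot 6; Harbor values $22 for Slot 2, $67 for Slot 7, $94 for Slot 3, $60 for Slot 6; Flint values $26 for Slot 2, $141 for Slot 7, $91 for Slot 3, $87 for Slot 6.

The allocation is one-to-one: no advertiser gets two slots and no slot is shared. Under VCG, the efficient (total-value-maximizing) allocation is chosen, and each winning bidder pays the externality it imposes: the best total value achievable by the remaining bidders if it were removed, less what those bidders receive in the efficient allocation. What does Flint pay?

Flint pays $23.

Efficient allocation: Cove→Slot 2 ($83), Nimbus→Slot 6 ($148), Harbor→Slot 3 ($94), Flint→Slot 7 ($141); total welfare W = $466.
Flint receives Slot 7 at value $141, so the others get W − 141 = $325.
Without Flint: best allocation of the remaining 3 bidders over all 4 slots is Cove→Slot 7 ($106), Nimbus→Slot 6 ($148), Harbor→Slot 3 ($94), total $348.
VCG payment = (others' best without Flint) − (others' welfare with Flint) = 348 − 325 = $23.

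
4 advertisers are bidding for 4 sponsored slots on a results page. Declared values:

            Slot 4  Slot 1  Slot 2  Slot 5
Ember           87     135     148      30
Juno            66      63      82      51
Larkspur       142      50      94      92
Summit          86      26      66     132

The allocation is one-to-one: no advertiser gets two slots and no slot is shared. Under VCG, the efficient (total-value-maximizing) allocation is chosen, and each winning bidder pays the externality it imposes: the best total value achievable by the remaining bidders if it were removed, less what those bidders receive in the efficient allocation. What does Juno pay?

Juno pays $13.

Efficient allocation: Ember→Slot 1 ($135), Juno→Slot 2 ($82), Larkspur→Slot 4 ($142), Summit→Slot 5 ($132); total welfare W = $491.
Juno receives Slot 2 at value $82, so the others get W − 82 = $409.
Without Juno: best allocation of the remaining 3 bidders over all 4 slots is Ember→Slot 2 ($148), Larkspur→Slot 4 ($142), Summit→Slot 5 ($132), total $422.
VCG payment = (others' best without Juno) − (others' welfare with Juno) = 422 − 409 = $13.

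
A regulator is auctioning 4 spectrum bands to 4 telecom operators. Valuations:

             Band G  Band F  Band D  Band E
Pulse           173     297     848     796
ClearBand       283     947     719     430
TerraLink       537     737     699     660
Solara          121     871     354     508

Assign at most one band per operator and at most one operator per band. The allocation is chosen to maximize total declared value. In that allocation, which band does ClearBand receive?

This is the linear assignment problem.
Optimal: Pulse→Band E ($796M), ClearBand→Band D ($719M), TerraLink→Band G ($537M), Solara→Band F ($871M) — total 796+719+537+871 = $2923M.
Row-greedy (each operator in turn takes its best remaining band) gives $2576M, worse by 347.
Next-best assignment: Pulse→Band D, ClearBand→Band F, TerraLink→Band G, Solara→Band E = $2840M.
Swapping ClearBand↔Pulse (ClearBand→Band E $430M, Pulse→Band D $848M) loses 237.
Every other assignment is strictly worse.
ClearBand's own top band is Band F ($947M), but forcing ClearBand→Band F and reassigning the rest optimally gives only $2840M — worse by 83.

ClearBand receives Band D.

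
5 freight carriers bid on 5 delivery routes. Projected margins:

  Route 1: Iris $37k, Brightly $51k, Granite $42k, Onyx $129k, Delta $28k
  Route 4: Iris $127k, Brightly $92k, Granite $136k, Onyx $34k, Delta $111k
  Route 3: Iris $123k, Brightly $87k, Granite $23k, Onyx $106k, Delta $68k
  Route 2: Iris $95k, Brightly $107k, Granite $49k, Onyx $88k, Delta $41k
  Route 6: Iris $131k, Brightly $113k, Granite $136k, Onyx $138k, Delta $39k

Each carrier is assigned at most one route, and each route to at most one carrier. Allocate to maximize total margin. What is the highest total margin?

Maximum total: $606k

Optimal: Iris→Route 3 ($123k), Brightly→Route 2 ($107k), Granite→Route 6 ($136k), Onyx→Route 1 ($129k), Delta→Route 4 ($111k) — total 123+107+136+129+111 = $606k.
Max-entry greedy (repeatedly take the single best remaining cell) gives $532k, worse by 74.
Swapping Brightly↔Granite (Brightly→Route 6 $113k, Granite→Route 2 $49k) loses 81.
Every other assignment is strictly worse.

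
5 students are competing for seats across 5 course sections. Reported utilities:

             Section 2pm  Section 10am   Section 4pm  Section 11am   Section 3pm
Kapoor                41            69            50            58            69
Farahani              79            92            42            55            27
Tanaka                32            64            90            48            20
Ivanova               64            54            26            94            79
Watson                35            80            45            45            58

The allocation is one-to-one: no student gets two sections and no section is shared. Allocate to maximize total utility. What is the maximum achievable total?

Max total: 412 points

This is a one-to-one assignment (maximum-weight bipartite matching).
Optimal: Kapoor→Section 3pm (69 points), Farahani→Section 2pm (79 points), Tanaka→Section 4pm (90 points), Ivanova→Section 11am (94 points), Watson→Section 10am (80 points) — total 69+79+90+94+80 = 412 points.
Max-entry greedy (repeatedly take the single best remaining cell) gives 380 points, worse by 32.
Swapping Farahani↔Ivanova (Farahani→Section 11am 55 points, Ivanova→Section 2pm 64 points) loses 54.
Checked against all permutations: 412 points is optimal.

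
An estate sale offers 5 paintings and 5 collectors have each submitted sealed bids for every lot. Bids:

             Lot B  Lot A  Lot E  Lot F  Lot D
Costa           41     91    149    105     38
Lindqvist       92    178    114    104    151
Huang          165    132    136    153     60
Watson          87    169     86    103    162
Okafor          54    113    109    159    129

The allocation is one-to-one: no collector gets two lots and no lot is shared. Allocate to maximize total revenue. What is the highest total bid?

This is the linear assignment problem.
Optimal: Costa→Lot E ($149), Lindqvist→Lot A ($178), Huang→Lot B ($165), Watson→Lot D ($162), Okafor→Lot F ($159) — total 149+178+165+162+159 = $813.

Maximum total: $813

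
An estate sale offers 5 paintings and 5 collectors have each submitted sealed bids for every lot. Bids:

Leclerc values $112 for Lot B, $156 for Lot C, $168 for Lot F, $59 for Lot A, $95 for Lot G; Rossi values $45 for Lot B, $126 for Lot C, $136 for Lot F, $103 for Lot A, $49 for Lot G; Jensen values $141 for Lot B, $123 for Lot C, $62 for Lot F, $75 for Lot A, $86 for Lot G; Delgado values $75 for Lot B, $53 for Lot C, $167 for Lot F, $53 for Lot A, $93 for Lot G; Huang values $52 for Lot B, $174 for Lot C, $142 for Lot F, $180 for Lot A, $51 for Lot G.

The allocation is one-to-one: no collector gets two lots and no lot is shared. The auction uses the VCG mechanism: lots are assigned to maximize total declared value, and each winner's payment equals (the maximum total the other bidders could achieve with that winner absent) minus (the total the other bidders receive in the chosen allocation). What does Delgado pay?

Delgado pays $73.

Efficient allocation: Leclerc→Lot G ($95), Rossi→Lot C ($126), Jensen→Lot B ($141), Delgado→Lot F ($167), Huang→Lot A ($180); total welfare W = $709.
Delgado receives Lot F at value $167, so the others get W − 167 = $542.
Without Delgado: best allocation of the remaining 4 bidders over all 5 lots is Leclerc→Lot F ($168), Rossi→Lot C ($126), Jensen→Lot B ($141), Huang→Lot A ($180), total $615.
VCG payment = (others' best without Delgado) − (others' welfare with Delgado) = 615 − 542 = $73.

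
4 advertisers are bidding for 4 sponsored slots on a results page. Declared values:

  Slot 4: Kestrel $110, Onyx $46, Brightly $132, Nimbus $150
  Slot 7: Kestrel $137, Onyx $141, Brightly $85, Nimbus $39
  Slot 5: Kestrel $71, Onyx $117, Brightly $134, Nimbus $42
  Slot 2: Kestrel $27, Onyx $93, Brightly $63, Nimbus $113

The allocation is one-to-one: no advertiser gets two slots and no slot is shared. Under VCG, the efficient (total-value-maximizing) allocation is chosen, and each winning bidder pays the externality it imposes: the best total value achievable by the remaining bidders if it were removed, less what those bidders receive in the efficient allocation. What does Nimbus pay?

Nimbus pays $22.

Efficient allocation: Kestrel→Slot 7 ($137), Onyx→Slot 2 ($93), Brightly→Slot 5 ($134), Nimbus→Slot 4 ($150); total welfare W = $514.
Nimbus receives Slot 4 at value $150, so the others get W − 150 = $364.
Without Nimbus: best allocation of the remaining 3 bidders over all 4 slots is Kestrel→Slot 7 ($137), Onyx→Slot 5 ($117), Brightly→Slot 4 ($132), total $386.
VCG payment = (others' best without Nimbus) − (others' welfare with Nimbus) = 386 − 364 = $22.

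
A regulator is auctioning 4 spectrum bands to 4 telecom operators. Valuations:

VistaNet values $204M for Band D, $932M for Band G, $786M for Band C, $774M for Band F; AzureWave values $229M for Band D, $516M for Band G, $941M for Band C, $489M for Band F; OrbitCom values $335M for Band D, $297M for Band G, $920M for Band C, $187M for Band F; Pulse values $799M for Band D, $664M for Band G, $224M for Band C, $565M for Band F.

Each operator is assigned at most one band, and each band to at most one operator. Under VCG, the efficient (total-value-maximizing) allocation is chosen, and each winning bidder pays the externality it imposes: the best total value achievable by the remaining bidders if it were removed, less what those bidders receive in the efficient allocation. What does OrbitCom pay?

OrbitCom pays $452M.

Efficient allocation: VistaNet→Band G ($932M), AzureWave→Band F ($489M), OrbitCom→Band C ($920M), Pulse→Band D ($799M); total welfare W = $3140M.
OrbitCom receives Band C at value $920M, so the others get W − 920 = $2220M.
Without OrbitCom: best allocation of the remaining 3 bidders over all 4 bands is VistaNet→Band G ($932M), AzureWave→Band C ($941M), Pulse→Band D ($799M), total $2672M.
VCG payment = (others' best without OrbitCom) − (others' welfare with OrbitCom) = 2672 − 2220 = $452M.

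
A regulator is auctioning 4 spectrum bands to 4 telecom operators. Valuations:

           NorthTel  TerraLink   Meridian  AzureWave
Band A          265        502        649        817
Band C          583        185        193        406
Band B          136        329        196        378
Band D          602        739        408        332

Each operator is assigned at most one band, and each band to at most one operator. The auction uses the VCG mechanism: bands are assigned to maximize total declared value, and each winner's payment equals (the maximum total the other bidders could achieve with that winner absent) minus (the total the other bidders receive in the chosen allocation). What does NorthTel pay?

Efficient allocation: NorthTel→Band C ($583M), TerraLink→Band D ($739M), Meridian→Band A ($649M), AzureWave→Band B ($378M); total welfare W = $2349M.
NorthTel receives Band C at value $583M, so the others get W − 583 = $1766M.
Without NorthTel: best allocation of the remaining 3 bidders over all 4 bands is TerraLink→Band D ($739M), Meridian→Band A ($649M), AzureWave→Band C ($406M), total $1794M.
VCG payment = (others' best without NorthTel) − (others' welfare with NorthTel) = 1794 − 1766 = $28M.

NorthTel pays $28M.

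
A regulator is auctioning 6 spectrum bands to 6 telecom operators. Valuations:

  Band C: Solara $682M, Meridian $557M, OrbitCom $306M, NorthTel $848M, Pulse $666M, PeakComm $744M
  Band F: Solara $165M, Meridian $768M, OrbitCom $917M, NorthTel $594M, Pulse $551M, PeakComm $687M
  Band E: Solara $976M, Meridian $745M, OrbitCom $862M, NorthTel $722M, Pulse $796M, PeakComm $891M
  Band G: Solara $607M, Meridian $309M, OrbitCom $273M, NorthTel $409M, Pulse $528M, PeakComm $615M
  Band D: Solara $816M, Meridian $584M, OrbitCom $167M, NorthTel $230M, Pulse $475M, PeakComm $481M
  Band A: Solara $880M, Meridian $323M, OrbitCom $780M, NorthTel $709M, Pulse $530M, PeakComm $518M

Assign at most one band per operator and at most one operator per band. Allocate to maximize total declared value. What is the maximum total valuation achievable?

Maximum total: $4648M

Treat this as an assignment problem: match each operator to one band.
Optimal: Solara→Band A ($880M), Meridian→Band D ($584M), OrbitCom→Band F ($917M), NorthTel→Band C ($848M), Pulse→Band G ($528M), PeakComm→Band E ($891M) — total 880+584+917+848+528+891 = $4648M.
Max-entry greedy (repeatedly take the single best remaining cell) gives $4470M, worse by 178.
Next-best assignment: Solara→Band A, Meridian→Band D, OrbitCom→Band F, NorthTel→Band C, Pulse→Band E, PeakComm→Band G = $4640M.
Checked against all permutations: $4648M is optimal.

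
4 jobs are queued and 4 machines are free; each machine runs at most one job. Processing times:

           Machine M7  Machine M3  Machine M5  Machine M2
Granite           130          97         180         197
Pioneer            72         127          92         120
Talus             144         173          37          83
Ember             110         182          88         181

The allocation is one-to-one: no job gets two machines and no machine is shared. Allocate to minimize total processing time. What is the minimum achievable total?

Minimum total: 340 min

This is the linear assignment problem.
Optimal: Granite→Machine M3 (97 min), Pioneer→Machine M7 (72 min), Talus→Machine M2 (83 min), Ember→Machine M5 (88 min) — total 97+72+83+88 = 340 min.
Column-greedy (each machine in turn goes to its cheapest remaining job) gives 387 min, worse by 47.
Next-best assignment: Granite→Machine M3, Pioneer→Machine M2, Talus→Machine M5, Ember→Machine M7 = 364 min.
Swapping Talus↔Granite (Talus→Machine M3 173 min, Granite→Machine M2 197 min) adds 190.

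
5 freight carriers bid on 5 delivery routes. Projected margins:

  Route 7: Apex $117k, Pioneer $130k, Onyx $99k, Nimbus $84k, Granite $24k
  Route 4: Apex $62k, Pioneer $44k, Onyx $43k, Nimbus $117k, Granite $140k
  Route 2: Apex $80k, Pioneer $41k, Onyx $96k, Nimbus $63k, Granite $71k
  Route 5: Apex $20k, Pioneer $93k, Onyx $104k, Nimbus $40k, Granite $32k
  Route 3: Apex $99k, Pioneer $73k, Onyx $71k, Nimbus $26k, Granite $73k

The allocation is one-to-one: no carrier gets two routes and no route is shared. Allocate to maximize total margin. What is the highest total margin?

Max total: $536k

Treat this as an assignment problem: match each carrier to one route.
Optimal: Apex→Route 3 ($99k), Pioneer→Route 7 ($130k), Onyx→Route 5 ($104k), Nimbus→Route 2 ($63k), Granite→Route 4 ($140k) — total 99+130+104+63+140 = $536k.
Column-greedy (each route in turn goes to its best remaining carrier) gives $505k, worse by 31.
Swapping Pioneer↔Nimbus (Pioneer→Route 2 $41k, Nimbus→Route 7 $84k) loses 68.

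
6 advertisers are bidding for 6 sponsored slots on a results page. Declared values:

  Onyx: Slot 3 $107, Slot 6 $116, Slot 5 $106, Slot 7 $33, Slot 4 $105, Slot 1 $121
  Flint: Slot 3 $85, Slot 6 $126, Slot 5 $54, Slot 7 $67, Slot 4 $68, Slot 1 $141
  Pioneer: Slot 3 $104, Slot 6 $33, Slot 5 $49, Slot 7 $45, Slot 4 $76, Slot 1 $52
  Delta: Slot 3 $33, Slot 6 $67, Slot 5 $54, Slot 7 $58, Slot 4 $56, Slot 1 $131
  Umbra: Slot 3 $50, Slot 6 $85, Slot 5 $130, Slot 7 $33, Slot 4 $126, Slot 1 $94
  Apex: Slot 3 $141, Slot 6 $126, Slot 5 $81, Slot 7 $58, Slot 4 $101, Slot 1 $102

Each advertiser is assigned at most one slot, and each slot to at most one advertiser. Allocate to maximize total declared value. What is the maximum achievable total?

Treat this as an assignment problem: match each advertiser to one slot.
Optimal: Onyx→Slot 4 ($105), Flint→Slot 6 ($126), Pioneer→Slot 7 ($45), Delta→Slot 1 ($131), Umbra→Slot 5 ($130), Apex→Slot 3 ($141) — total 105+126+45+131+130+141 = $678.
Column-greedy (each slot in turn goes to its best remaining advertiser) gives $612, worse by 66.
Every other assignment is strictly worse.

Maximum total: $678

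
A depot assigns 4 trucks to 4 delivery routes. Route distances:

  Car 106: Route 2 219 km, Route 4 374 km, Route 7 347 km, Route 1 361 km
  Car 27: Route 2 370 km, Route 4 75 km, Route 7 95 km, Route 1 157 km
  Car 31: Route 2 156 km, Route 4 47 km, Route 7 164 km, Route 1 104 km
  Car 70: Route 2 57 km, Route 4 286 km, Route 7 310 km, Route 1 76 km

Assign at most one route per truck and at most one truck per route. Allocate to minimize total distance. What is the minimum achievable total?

Optimal: Car 106→Route 2 (219 km), Car 27→Route 7 (95 km), Car 31→Route 4 (47 km), Car 70→Route 1 (76 km) — total 219+95+47+76 = 437 km.
Min-entry greedy (repeatedly take the single cheapest remaining cell) gives 560 km, worse by 123.

Min total: 437 km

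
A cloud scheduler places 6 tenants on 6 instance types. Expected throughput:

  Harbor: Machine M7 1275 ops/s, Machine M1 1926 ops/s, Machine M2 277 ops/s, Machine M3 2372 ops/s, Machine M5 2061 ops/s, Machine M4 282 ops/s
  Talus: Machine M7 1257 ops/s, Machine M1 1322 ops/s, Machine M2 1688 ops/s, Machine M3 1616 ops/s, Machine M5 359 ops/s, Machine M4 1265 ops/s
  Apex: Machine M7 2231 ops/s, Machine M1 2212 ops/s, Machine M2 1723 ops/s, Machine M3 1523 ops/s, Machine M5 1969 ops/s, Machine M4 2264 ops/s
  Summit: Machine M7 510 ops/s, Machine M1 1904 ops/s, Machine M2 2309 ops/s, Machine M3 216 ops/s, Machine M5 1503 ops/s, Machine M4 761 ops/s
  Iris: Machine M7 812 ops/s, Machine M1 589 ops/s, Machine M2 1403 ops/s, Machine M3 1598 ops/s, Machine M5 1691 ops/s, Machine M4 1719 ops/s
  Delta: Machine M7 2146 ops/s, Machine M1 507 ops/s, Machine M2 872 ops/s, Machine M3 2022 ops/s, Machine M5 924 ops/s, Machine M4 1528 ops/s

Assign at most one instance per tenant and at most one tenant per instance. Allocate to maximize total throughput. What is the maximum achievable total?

This is a one-to-one assignment (maximum-weight bipartite matching).
Optimal: Harbor→Machine M3 (2372 ops/s), Talus→Machine M1 (1322 ops/s), Apex→Machine M4 (2264 ops/s), Summit→Machine M2 (2309 ops/s), Iris→Machine M5 (1691 ops/s), Delta→Machine M7 (2146 ops/s) — total 2372+1322+2264+2309+1691+2146 = 12104 ops/s.
Column-greedy (each instance in turn goes to its best remaining tenant) gives 11444 ops/s, worse by 660.
No other one-to-one assignment exceeds 12104 ops/s.

Maximum total: 12104 ops/s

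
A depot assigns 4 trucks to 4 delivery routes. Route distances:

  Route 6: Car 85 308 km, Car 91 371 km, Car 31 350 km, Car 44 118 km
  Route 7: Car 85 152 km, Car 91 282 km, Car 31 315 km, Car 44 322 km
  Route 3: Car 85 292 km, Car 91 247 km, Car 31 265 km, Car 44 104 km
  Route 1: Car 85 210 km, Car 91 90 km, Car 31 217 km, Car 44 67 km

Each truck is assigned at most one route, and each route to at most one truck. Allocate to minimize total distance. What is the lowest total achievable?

This is the linear assignment problem.
Optimal: Car 85→Route 7 (152 km), Car 91→Route 1 (90 km), Car 31→Route 3 (265 km), Car 44→Route 6 (118 km) — total 152+90+265+118 = 625 km.
Min-entry greedy (repeatedly take the single cheapest remaining cell) gives 816 km, worse by 191.

Min total: 625 km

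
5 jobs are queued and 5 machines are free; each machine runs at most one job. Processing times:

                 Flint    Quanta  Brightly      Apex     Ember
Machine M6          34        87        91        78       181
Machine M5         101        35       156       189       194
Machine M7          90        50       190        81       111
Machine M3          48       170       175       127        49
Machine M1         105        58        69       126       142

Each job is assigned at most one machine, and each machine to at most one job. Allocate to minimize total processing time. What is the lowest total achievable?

Minimum total: 268 min

Optimal: Flint→Machine M6 (34 min), Quanta→Machine M5 (35 min), Brightly→Machine M1 (69 min), Apex→Machine M7 (81 min), Ember→Machine M3 (49 min) — total 34+35+69+81+49 = 268 min.
Next-best assignment: Flint→Machine M7, Quanta→Machine M5, Brightly→Machine M1, Apex→Machine M6, Ember→Machine M3 = 321 min.
Swapping Brightly↔Quanta (Brightly→Machine M5 156 min, Quanta→Machine M1 58 min) adds 110.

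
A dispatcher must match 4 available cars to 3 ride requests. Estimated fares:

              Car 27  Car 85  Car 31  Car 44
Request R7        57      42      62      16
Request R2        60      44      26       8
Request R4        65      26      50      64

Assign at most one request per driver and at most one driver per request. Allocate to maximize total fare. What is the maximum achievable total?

Optimal: Car 31→Request R7 ($62), Car 27→Request R2 ($60), Car 44→Request R4 ($64) — total 62+60+64 = $186.

Maximum total: $186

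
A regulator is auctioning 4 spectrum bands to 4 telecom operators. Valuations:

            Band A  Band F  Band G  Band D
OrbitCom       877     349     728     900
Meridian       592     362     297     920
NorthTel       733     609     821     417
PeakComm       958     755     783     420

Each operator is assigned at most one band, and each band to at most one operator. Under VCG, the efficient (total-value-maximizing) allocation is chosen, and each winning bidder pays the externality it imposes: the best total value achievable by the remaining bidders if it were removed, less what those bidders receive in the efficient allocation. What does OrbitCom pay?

OrbitCom pays $203M.

Efficient allocation: OrbitCom→Band A ($877M), Meridian→Band D ($920M), NorthTel→Band G ($821M), PeakComm→Band F ($755M); total welfare W = $3373M.
OrbitCom receives Band A at value $877M, so the others get W − 877 = $2496M.
Without OrbitCom: best allocation of the remaining 3 bidders over all 4 bands is Meridian→Band D ($920M), NorthTel→Band G ($821M), PeakComm→Band A ($958M), total $2699M.
VCG payment = (others' best without OrbitCom) − (others' welfare with OrbitCom) = 2699 − 2496 = $203M.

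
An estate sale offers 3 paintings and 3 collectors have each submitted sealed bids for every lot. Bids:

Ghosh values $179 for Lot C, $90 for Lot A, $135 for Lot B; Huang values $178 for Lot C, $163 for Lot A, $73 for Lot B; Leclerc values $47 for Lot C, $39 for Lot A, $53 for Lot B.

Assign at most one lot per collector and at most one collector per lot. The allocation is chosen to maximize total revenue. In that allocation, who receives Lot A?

Huang receives Lot A.

Optimal: Ghosh→Lot C ($179), Huang→Lot A ($163), Leclerc→Lot B ($53) — total 179+163+53 = $395.
Swapping Leclerc↔Huang (Leclerc→Lot A $39, Huang→Lot B $73) loses 104.
Every other assignment is strictly worse.
Huang's own top lot is Lot C ($178), but forcing Huang→Lot C and reassigning the rest optimally gives only $352 — worse by 43.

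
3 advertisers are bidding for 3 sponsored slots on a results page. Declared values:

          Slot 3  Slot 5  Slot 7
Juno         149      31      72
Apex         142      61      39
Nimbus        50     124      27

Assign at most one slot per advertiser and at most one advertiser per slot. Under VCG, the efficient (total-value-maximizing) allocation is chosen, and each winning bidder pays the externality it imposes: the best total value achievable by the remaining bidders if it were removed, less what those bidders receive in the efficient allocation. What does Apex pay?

Apex pays $77.

Efficient allocation: Juno→Slot 7 ($72), Apex→Slot 3 ($142), Nimbus→Slot 5 ($124); total welfare W = $338.
Apex receives Slot 3 at value $142, so the others get W − 142 = $196.
Without Apex: best allocation of the remaining 2 bidders over all 3 slots is Juno→Slot 3 ($149), Nimbus→Slot 5 ($124), total $273.
VCG payment = (others' best without Apex) − (others' welfare with Apex) = 273 − 196 = $77.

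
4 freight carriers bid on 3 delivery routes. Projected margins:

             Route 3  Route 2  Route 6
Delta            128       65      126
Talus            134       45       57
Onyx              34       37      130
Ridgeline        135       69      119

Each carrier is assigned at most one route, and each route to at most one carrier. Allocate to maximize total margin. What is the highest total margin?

Maximum total: $333k

Optimal: Talus→Route 3 ($134k), Ridgeline→Route 2 ($69k), Onyx→Route 6 ($130k) — total 134+69+130 = $333k.
Row-greedy (each carrier in turn takes its best remaining route) gives $222k, worse by 111.
Next-best assignment: Ridgeline→Route 3, Delta→Route 2, Onyx→Route 6 = $330k.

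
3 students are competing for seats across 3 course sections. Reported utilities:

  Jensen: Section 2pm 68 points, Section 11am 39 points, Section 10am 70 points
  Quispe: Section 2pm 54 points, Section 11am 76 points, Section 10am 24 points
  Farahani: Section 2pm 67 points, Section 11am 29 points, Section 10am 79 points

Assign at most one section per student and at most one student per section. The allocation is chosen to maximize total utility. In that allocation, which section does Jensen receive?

Jensen receives Section 2pm.

This is a one-to-one assignment (maximum-weight bipartite matching).
Optimal: Jensen→Section 2pm (68 points), Quispe→Section 11am (76 points), Farahani→Section 10am (79 points) — total 68+76+79 = 223 points.
Row-greedy (each student in turn takes its best remaining section) gives 213 points, worse by 10.
Next-best assignment: Jensen→Section 10am, Quispe→Section 11am, Farahani→Section 2pm = 213 points.
Jensen's own top section is Section 10am (70 points), but forcing Jensen→Section 10am and reassigning the rest optimally gives only 213 points — worse by 10.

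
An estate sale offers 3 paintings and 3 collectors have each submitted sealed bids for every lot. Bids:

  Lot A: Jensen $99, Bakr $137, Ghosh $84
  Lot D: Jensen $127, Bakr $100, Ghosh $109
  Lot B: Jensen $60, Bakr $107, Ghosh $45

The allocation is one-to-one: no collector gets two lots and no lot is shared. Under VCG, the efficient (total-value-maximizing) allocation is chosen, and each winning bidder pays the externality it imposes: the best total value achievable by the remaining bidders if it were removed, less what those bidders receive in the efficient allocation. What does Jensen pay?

Jensen pays $55.

Efficient allocation: Jensen→Lot D ($127), Bakr→Lot B ($107), Ghosh→Lot A ($84); total welfare W = $318.
Jensen receives Lot D at value $127, so the others get W − 127 = $191.
Without Jensen: best allocation of the remaining 2 bidders over all 3 lots is Bakr→Lot A ($137), Ghosh→Lot D ($109), total $246.
VCG payment = (others' best without Jensen) − (others' welfare with Jensen) = 246 − 191 = $55.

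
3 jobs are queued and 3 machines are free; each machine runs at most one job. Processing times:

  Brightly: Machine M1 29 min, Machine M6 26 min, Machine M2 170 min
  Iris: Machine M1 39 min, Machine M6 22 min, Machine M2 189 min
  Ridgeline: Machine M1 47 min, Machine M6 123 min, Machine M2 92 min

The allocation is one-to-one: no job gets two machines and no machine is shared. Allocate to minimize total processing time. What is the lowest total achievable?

Min total: 143 min

Optimal: Brightly→Machine M1 (29 min), Iris→Machine M6 (22 min), Ridgeline→Machine M2 (92 min) — total 29+22+92 = 143 min.
Row-greedy (each job in turn takes its cheapest remaining machine) gives 157 min, worse by 14.
Next-best assignment: Brightly→Machine M6, Iris→Machine M1, Ridgeline→Machine M2 = 157 min.
Swapping Ridgeline↔Iris (Ridgeline→Machine M6 123 min, Iris→Machine M2 189 min) adds 198.
Checked against all permutations: 143 min is optimal.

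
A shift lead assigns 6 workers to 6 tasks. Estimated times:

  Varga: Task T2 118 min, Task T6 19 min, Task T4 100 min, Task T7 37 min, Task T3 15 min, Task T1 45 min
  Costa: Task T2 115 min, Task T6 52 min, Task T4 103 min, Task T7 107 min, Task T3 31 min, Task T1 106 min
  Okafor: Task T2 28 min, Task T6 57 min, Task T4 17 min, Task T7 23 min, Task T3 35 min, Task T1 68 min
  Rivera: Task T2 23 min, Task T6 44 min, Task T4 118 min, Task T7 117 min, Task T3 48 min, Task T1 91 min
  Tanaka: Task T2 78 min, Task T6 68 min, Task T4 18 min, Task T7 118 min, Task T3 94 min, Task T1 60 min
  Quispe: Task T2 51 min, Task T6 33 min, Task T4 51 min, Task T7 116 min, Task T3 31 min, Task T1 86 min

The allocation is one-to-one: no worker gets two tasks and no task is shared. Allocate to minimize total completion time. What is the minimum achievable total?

This is the linear assignment problem.
Optimal: Varga→Task T1 (45 min), Costa→Task T3 (31 min), Okafor→Task T7 (23 min), Rivera→Task T2 (23 min), Tanaka→Task T4 (18 min), Quispe→Task T6 (33 min) — total 45+31+23+23+18+33 = 173 min.
Row-greedy (each worker in turn takes its cheapest remaining task) gives 283 min, worse by 110.
No other one-to-one assignment undercuts 173 min.

Min total: 173 min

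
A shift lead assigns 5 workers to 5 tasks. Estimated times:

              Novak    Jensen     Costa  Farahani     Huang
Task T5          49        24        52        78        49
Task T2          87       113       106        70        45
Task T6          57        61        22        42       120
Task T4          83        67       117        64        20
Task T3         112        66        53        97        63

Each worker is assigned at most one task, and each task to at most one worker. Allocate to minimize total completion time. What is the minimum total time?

Minimum total: 224 min

Optimal: Novak→Task T6 (57 min), Jensen→Task T5 (24 min), Costa→Task T3 (53 min), Farahani→Task T2 (70 min), Huang→Task T4 (20 min) — total 57+24+53+70+20 = 224 min.
Column-greedy (each task in turn goes to its cheapest remaining worker) gives 267 min, worse by 43.
Next-best assignment: Novak→Task T2, Jensen→Task T5, Costa→Task T3, Farahani→Task T6, Huang→Task T4 = 226 min.
Swapping Costa↔Farahani (Costa→Task T2 106 min, Farahani→Task T3 97 min) adds 80.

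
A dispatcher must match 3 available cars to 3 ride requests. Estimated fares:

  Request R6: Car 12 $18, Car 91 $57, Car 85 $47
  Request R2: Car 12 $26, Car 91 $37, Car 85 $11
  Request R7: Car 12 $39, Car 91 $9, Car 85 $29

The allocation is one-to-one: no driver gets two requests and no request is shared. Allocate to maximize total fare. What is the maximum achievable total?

Optimal: Car 12→Request R7 ($39), Car 91→Request R2 ($37), Car 85→Request R6 ($47) — total 39+37+47 = $123.

Maximum total: $123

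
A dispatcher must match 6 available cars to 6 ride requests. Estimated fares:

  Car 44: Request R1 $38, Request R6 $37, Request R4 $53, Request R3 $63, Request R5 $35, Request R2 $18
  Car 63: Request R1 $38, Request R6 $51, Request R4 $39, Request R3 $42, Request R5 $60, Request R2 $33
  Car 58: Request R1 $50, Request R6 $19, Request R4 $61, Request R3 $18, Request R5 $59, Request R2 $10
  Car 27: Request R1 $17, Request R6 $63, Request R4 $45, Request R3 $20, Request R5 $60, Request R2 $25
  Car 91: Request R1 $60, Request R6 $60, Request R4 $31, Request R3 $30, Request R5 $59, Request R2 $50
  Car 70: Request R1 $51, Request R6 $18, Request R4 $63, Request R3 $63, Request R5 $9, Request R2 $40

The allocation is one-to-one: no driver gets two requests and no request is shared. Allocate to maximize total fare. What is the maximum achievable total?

Maximum total: $349

This is a one-to-one assignment (maximum-weight bipartite matching).
Optimal: Car 44→Request R3 ($63), Car 63→Request R5 ($60), Car 58→Request R1 ($50), Car 27→Request R6 ($63), Car 91→Request R2 ($50), Car 70→Request R4 ($63) — total 63+60+50+63+50+63 = $349.
Max-entry greedy (repeatedly take the single best remaining cell) gives $319, worse by 30.
Next-best assignment: Car 44→Request R3, Car 63→Request R5, Car 58→Request R4, Car 27→Request R6, Car 91→Request R2, Car 70→Request R1 = $348.
Every other assignment is strictly worse.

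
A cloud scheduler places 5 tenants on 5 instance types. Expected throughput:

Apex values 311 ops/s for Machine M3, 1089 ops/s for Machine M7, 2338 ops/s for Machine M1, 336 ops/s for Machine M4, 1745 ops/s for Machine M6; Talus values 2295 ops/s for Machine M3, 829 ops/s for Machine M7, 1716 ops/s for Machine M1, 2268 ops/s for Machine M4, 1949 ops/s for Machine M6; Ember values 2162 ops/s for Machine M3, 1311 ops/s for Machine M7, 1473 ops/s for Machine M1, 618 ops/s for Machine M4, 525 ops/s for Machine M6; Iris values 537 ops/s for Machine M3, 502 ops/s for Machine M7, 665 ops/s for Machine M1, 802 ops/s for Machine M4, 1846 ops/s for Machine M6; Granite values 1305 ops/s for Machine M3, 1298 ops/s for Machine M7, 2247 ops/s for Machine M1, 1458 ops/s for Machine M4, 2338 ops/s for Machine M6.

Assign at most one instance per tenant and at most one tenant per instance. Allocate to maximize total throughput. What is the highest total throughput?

Optimal: Apex→Machine M1 (2338 ops/s), Talus→Machine M4 (2268 ops/s), Ember→Machine M3 (2162 ops/s), Iris→Machine M6 (1846 ops/s), Granite→Machine M7 (1298 ops/s) — total 2338+2268+2162+1846+1298 = 9912 ops/s.
Row-greedy (each tenant in turn takes its best remaining instance) gives 9248 ops/s, worse by 664.
Next-best assignment: Apex→Machine M7, Talus→Machine M4, Ember→Machine M3, Iris→Machine M6, Granite→Machine M1 = 9612 ops/s.

Maximum total: 9912 ops/s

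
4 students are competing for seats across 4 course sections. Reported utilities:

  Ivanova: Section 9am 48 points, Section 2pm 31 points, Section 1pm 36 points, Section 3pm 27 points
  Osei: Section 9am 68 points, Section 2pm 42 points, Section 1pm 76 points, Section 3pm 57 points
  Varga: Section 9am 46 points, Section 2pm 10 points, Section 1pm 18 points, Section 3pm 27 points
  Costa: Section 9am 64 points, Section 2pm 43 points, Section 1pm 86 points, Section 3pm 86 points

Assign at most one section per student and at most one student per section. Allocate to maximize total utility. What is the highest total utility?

Max total: 239 points

Optimal: Ivanova→Section 2pm (31 points), Osei→Section 1pm (76 points), Varga→Section 9am (46 points), Costa→Section 3pm (86 points) — total 31+76+46+86 = 239 points.
Next-best assignment: Ivanova→Section 9am, Osei→Section 1pm, Varga→Section 2pm, Costa→Section 3pm = 220 points.
Swapping Varga↔Costa (Varga→Section 3pm 27 points, Costa→Section 9am 64 points) loses 41.
Checked against all permutations: 239 points is optimal.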